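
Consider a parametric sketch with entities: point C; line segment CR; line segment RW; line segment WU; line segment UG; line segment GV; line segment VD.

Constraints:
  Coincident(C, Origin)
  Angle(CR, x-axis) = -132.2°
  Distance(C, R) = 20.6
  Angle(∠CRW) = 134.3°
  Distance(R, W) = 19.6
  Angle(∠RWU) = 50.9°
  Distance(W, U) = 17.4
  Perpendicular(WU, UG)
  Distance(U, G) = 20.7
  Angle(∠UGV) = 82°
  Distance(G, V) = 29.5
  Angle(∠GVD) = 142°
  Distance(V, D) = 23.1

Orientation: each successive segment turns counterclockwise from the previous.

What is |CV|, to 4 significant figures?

44.69

C is at the origin; CR runs at -132.2° with length 20.6, so R = (-13.84, -15.26). ∠CRW = 134.3° gives RW at -86.50° from the x-axis; with |RW| = 19.6, W = (-12.64, -34.82). ∠RWU = 50.9° gives WU at 42.60° from the x-axis; with |WU| = 17.4, U = (0.1672, -23.05). The perpendicularity gives UG at right angles to WU, so UG runs at 132.6°; with |UG| = 20.7, G = (-13.84, -7.809). ∠UGV = 82.0° gives GV at -129.4° from the x-axis; with |GV| = 29.5, V = (-32.57, -30.60). Then |CV| = |V − C| = 44.69.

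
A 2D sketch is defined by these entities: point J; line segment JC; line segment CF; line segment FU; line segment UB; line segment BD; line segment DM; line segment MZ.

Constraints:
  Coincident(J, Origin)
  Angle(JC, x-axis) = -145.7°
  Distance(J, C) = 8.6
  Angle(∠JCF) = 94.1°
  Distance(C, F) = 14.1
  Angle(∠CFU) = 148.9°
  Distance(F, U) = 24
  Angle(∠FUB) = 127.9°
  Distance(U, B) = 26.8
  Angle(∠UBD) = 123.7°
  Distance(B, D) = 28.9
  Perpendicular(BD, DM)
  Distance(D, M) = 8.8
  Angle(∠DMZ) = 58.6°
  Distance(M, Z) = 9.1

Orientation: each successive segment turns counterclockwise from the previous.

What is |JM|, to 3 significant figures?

43.8

J is at the origin; JC runs at -145.7° with length 8.6, so C = (-7.10, -4.85). ∠JCF = 94.1° gives CF at -59.8° from the x-axis; with |CF| = 14.1, F = (-0.0119, -17.0). ∠CFU = 148.9° gives FU at -28.7° from the x-axis; with |FU| = 24.0, U = (21.0, -28.6). ∠FUB = 127.9° gives UB at 23.4° from the x-axis; with |UB| = 26.8, B = (45.6, -17.9). ∠UBD = 123.7° gives BD at 79.7° from the x-axis; with |BD| = 28.9, D = (50.8, 10.5). BD ⟂ DM, so DM runs at 170°; with |DM| = 8.8, M = (42.1, 12.1). Then |JM| = |M − J| = 43.8.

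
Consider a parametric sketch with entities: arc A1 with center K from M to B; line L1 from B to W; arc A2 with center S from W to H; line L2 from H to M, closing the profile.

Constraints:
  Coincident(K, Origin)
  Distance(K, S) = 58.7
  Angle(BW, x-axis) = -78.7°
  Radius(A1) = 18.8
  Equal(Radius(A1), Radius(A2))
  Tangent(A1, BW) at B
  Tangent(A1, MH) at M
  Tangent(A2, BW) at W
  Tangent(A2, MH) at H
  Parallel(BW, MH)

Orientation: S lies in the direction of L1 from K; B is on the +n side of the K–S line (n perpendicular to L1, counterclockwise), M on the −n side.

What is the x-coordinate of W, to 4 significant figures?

29.94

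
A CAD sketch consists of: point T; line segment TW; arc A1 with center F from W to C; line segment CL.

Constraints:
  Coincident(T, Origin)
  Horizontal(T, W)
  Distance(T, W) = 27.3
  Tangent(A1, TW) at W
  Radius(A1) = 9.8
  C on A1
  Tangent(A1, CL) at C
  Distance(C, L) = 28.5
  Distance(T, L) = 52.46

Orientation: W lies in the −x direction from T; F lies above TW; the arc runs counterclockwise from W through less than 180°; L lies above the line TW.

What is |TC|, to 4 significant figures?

24.55

T is at the origin; T and W share the same y with |TW| = 27.3 and W on the −x side, so W = (-27.30, 0.000). Since A1 is tangent to TW there, FW ⟂ TW, so F = W + (0, 9.8) = (-27.30, 9.800). Since FC ⟂ CL (tangency), |FL| = √(9.8² + 28.5²) = 30.14 regardless of where C sits on A1. So L lies on both circle(T, 52.46) and circle(F, 30.14); the above-TW intersection is L = (-35.22, 38.88). C is the foot of the tangent from L: C = (-19.20, 15.31).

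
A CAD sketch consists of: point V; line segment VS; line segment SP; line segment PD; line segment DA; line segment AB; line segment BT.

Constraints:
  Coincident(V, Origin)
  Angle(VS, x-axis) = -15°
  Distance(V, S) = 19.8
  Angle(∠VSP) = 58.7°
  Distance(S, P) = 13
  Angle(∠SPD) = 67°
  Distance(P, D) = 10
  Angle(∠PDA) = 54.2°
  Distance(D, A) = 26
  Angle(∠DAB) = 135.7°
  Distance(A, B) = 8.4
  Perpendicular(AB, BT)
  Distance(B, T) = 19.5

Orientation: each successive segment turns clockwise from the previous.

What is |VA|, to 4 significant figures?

33.35

∠SPD = 67.0° gives PD at 110.7° from the x-axis; with |PD| = 10.0, D = (6.192, -4.752). ∠PDA = 54.2° gives DA at -15.10° from the x-axis; with |DA| = 26.0, A = (31.29, -11.52). Then |VA| = |A − V| = 33.35.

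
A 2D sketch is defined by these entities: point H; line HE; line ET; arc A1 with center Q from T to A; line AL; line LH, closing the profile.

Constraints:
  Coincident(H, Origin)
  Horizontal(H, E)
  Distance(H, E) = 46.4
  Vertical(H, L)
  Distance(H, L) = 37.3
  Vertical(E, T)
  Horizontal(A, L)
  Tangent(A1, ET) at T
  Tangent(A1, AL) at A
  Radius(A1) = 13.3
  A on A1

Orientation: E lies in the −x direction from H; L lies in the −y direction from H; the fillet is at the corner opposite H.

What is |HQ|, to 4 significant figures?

40.89

H is at the origin; H and E share the same y with |HE| = 46.4 and E on the −x side, so E = (-46.40, 0.000). HL is vertical with |HL| = 37.3 and L on the −y side, so L = (0.000, -37.30). The virtual corner opposite H is at (-46.40, -37.30). Tangency of A1 to ET means the radius QT is perpendicular to ET and tangency of A1 to AL means the radius QA is perpendicular to AL, with radius 13.3, so the center Q sits 13.3 in from both sides at Q = (-33.10, -24.00). Then |HQ| = |Q − H| = 40.89.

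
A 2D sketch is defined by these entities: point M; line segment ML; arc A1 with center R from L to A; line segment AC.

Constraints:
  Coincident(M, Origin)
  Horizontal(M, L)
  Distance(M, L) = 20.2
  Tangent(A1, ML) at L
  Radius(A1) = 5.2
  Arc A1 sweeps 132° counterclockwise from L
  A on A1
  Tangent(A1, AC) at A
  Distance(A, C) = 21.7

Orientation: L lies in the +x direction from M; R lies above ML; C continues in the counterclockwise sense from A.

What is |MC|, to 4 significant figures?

26.58

M is at the origin; ML is horizontal with |ML| = 20.2 and L on the +x side, so L = (20.20, 0.000). A1 meets ML tangentially, so RL is at right angles to ML, so R = L + (0, 5.2) = (20.20, 5.200). On A1, L sits at bearing -90° from R; a 132° counterclockwise sweep puts A at bearing 42°, so A = R + 5.2·(cos 42°, sin 42°) = (24.06, 8.679). Tangency of A1 to AC means the radius RA is perpendicular to AC, so AC runs along (−sin 42°, cos 42°); with |AC| = 21.7, C = (9.544, 24.81). Then |MC| = |C − M| = 26.58.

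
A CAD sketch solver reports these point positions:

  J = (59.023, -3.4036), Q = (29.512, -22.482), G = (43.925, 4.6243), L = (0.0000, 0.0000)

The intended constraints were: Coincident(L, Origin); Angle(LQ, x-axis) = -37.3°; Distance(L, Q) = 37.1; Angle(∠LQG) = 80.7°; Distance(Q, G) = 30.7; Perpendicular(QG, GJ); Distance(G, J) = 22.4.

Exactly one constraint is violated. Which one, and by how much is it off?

Distance(G, J) = 22.4 — off by 5.30.

L = (0.00, 0.00) ✓; LQ at -37.30° ✓; |LQ| = 37.10 ✓; ∠LQG = 80.70° ✓; |QG| = 30.70 ✓; ∠(QG, GJ) = 90.00° ✓; |GJ| = 17.10 ✗.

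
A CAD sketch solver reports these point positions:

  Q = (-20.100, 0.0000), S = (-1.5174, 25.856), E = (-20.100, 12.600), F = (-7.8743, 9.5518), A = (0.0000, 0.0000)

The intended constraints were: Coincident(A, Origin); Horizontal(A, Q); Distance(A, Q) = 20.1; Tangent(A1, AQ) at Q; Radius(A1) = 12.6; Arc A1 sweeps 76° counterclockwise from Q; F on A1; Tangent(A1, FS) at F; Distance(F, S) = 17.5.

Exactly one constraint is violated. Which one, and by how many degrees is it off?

Tangent(A1, FS) at F — off by 7.30°.

A = (0.00, 0.00) ✓; A.y = 0.00, Q.y = 0.00 ✓; |AQ| = 20.10 ✓; ∠(EQ, QA) = 90.00° ✓; |EQ| = 12.60 ✓; bearing(E→F) − bearing(E→Q) = 76.00° ✓; |EF| = 12.60 ✓; ∠(EF, FS) = 97.30° ✗; |FS| = 17.50 ✓.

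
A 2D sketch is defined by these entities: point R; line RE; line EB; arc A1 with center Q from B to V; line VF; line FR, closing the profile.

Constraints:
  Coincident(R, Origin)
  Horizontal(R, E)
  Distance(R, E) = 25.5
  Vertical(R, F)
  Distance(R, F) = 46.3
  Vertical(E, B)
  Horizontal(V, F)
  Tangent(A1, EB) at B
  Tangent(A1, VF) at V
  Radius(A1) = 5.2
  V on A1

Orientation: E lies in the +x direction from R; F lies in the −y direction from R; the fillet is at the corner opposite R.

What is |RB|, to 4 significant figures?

48.37

R is at the origin; RE is horizontal with |RE| = 25.5 and E on the +x side, so E = (25.50, 0.000). RF is vertical with |RF| = 46.3 and F on the −y side, so F = (0.000, -46.30). The virtual corner opposite R is at (25.50, -46.30). A1 meets EB tangentially, so QB is at right angles to EB and tangency of A1 to VF means the radius QV is perpendicular to VF, with radius 5.2, so the center Q sits 5.2 in from both sides at Q = (20.30, -41.10). That places the tangent points at B = (25.50, -41.10) on EB and V = (20.30, -46.30) on VF. Then |RB| = |B − R| = 48.37.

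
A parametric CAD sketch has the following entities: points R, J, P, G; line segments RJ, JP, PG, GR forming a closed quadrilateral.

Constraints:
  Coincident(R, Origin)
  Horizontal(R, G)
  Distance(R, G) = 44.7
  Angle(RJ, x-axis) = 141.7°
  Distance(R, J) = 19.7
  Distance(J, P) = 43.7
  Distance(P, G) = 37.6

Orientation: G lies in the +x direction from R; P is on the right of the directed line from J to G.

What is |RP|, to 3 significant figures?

24.6

Checks: |JP| = 43.70 ✓; |PG| = 37.60 ✓.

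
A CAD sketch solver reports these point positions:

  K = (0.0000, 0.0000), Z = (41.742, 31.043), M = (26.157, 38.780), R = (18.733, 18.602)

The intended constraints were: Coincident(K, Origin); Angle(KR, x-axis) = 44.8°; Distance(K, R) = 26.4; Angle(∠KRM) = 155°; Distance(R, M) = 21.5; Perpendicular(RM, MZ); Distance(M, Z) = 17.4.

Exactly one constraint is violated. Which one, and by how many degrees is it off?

Perpendicular(RM, MZ) — off by 6.20°.

K = (0.00, 0.00) ✓; KR at 44.80° ✓; |KR| = 26.40 ✓; ∠KRM = 155.0° ✓; |RM| = 21.50 ✓; ∠(RM, MZ) = 96.20° ✗; |MZ| = 17.40 ✓.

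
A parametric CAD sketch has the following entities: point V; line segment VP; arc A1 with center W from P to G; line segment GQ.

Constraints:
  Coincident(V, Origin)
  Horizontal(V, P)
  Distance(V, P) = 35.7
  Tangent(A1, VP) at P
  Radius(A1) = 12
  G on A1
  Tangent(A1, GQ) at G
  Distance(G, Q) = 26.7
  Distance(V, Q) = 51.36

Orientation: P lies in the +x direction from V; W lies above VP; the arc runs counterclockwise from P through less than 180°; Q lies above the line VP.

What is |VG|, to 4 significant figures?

49.36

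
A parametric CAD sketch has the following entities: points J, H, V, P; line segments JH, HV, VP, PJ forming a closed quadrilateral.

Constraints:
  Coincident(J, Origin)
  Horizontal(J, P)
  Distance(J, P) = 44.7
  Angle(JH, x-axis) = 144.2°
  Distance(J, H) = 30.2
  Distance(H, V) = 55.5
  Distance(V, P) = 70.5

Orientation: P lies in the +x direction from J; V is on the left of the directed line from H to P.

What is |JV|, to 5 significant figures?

62.059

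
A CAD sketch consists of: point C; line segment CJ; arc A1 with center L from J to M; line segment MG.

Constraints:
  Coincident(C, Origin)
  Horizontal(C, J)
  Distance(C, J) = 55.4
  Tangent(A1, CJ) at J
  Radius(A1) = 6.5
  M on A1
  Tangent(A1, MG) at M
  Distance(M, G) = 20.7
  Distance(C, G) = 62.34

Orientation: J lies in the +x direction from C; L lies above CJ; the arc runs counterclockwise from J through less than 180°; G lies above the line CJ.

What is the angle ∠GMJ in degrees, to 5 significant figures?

126.55°

C is at the origin; CJ is horizontal with |CJ| = 55.4 and J on the +x side, so J = (55.400, 0.0000). Tangency of A1 to CJ means the radius LJ is perpendicular to CJ, so L = J + (0, 6.5) = (55.400, 6.5000). Since LM ⟂ MG (tangency), |LG| = √(6.5² + 20.7²) = 21.697 regardless of where M sits on A1. So G lies on both circle(C, 62.34) and circle(L, 21.697); the above-CJ intersection is G = (55.599, 28.196). M is the foot of the tangent from G: M = (61.619, 8.3903).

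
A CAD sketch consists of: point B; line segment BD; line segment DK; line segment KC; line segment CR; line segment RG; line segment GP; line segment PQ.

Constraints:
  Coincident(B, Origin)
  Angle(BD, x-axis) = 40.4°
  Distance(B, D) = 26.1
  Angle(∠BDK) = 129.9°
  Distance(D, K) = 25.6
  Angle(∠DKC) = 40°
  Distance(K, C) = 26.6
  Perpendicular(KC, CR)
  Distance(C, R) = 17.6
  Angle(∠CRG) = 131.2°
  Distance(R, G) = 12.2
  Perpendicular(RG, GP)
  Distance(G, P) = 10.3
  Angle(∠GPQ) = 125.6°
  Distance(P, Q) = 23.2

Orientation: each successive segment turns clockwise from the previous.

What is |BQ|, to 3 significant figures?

33.7

B is at the origin; BD runs at 40.4° with length 26.1, so D = (19.9, 16.9). ∠BDK = 129.9° gives DK at -9.70° from the x-axis; with |DK| = 25.6, K = (45.1, 12.6). ∠DKC = 40.0° gives KC at -150° from the x-axis; with |KC| = 26.6, C = (22.1, -0.818). KC is perpendicular to CR, so CR runs at 120°; with |CR| = 17.6, R = (13.3, 14.4). ∠CRG = 131.2° gives RG at 71.5° from the x-axis; with |RG| = 12.2, G = (17.1, 25.9). RG ⟂ GP, so GP runs at -18.5°; with |GP| = 10.3, P = (26.9, 22.7). ∠GPQ = 125.6° gives PQ at -72.9° from the x-axis; with |PQ| = 23.2, Q = (33.7, 0.505). Then |BQ| = |Q − B| = 33.7.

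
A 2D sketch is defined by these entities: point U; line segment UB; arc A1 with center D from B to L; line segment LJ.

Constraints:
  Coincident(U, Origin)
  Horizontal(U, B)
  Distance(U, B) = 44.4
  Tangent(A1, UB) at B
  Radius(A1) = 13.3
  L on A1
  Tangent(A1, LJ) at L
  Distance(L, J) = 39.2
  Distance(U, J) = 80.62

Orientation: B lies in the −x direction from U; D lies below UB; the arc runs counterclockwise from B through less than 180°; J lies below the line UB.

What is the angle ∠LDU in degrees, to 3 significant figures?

155°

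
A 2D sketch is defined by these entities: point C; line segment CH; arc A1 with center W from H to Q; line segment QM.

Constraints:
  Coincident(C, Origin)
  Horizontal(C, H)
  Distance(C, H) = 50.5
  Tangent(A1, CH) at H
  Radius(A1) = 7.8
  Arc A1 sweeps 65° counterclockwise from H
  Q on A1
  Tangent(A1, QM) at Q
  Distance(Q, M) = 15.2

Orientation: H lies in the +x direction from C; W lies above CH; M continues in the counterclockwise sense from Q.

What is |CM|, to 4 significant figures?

66.55

C is at the origin; C and H share the same y with |CH| = 50.5 and H on the +x side, so H = (50.50, 0.000). Tangency of A1 to CH means the radius WH is perpendicular to CH, so W = H + (0, 7.8) = (50.50, 7.800). On A1, H sits at bearing -90° from W; a 65° counterclockwise sweep puts Q at bearing -25°, so Q = W + 7.8·(cos -25°, sin -25°) = (57.57, 4.504). Since A1 is tangent to QM there, WQ ⟂ QM, so QM runs along (−sin -25°, cos -25°); with |QM| = 15.2, M = (63.99, 18.28). Then |CM| = |M − C| = 66.55.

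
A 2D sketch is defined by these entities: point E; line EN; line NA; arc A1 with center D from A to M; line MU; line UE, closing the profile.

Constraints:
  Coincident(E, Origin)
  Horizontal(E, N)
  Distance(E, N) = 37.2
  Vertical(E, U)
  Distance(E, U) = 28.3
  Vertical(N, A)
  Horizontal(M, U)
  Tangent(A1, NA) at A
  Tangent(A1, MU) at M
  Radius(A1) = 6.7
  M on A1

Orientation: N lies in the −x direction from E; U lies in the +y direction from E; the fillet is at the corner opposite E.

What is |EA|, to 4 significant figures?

43.02

E is at the origin; E and N share the same y with |EN| = 37.2 and N on the −x side, so N = (-37.20, 0.000). E and U share the same x with |EU| = 28.3 and U on the +y side, so U = (0.000, 28.30). The virtual corner opposite E is at (-37.20, 28.30). The tangent condition forces DA to be normal to NA and tangency of A1 to MU means the radius DM is perpendicular to MU, with radius 6.7, so the center D sits 6.7 in from both sides at D = (-30.50, 21.60). That places the tangent points at A = (-37.20, 21.60) on NA and M = (-30.50, 28.30) on MU. Then |EA| = |A − E| = 43.02.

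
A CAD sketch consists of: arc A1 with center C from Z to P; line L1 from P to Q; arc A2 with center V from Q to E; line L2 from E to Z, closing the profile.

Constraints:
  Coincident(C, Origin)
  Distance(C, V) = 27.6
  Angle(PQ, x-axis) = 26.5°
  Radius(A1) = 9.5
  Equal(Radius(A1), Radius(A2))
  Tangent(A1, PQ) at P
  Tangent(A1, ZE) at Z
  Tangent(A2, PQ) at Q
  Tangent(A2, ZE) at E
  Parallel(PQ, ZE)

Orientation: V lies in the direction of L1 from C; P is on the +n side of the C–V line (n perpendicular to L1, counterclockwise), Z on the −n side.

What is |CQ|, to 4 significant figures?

29.19

Tangency of A1 to both parallel lines with radius 9.5 puts P and Z at C ± 9.5·n: P = (-4.239, 8.502), Z = (4.239, -8.502). Equal radii place Q and E the same way about V: Q = V + 9.5·n = (20.46, 20.82), E = V − 9.5·n = (28.94, 3.813). Then |CQ| = |Q − C| = 29.19.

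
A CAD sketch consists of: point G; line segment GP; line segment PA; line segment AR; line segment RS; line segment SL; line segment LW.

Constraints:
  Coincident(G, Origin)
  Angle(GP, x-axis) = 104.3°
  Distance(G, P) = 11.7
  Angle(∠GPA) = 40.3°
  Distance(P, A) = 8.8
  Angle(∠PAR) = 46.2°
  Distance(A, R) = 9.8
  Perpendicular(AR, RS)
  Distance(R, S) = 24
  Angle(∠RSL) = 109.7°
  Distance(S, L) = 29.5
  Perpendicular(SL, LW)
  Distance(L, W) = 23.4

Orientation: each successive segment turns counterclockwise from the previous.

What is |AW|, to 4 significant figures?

28.47

G is at the origin; GP runs at 104.3° with length 11.7, so P = (-2.890, 11.34). ∠GPA = 40.3° gives PA at -116.0° from the x-axis; with |PA| = 8.8, A = (-6.748, 3.428). ∠PAR = 46.2° gives AR at 17.80° from the x-axis; with |AR| = 9.8, R = (2.583, 6.424). AR is perpendicular to RS, so RS runs at 107.8°; with |RS| = 24.0, S = (-4.753, 29.28). ∠RSL = 109.7° gives SL at 178.1° from the x-axis; with |SL| = 29.5, L = (-34.24, 30.25). SL is perpendicular to LW, so LW runs at -91.90°; with |LW| = 23.4, W = (-35.01, 6.866). Then |AW| = |W − A| = 28.47.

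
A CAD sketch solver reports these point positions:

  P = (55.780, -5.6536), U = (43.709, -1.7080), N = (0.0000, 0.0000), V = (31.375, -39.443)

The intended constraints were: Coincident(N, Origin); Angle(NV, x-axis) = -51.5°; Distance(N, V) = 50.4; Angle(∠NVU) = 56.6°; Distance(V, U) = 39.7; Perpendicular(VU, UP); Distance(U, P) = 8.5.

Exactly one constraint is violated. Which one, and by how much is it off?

Distance(U, P) = 8.5 — off by 4.20.

N = (0.00, 0.00) ✓; NV at -51.50° ✓; |NV| = 50.40 ✓; ∠NVU = 56.60° ✓; |VU| = 39.70 ✓; ∠(VU, UP) = 90.00° ✓; |UP| = 12.70 ✗.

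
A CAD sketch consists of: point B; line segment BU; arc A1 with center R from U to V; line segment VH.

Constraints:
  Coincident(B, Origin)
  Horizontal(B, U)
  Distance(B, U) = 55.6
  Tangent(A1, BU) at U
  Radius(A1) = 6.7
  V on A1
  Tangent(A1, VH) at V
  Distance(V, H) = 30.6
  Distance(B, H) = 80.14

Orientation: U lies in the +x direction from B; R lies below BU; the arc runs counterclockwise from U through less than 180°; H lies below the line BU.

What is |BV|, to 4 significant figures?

52.29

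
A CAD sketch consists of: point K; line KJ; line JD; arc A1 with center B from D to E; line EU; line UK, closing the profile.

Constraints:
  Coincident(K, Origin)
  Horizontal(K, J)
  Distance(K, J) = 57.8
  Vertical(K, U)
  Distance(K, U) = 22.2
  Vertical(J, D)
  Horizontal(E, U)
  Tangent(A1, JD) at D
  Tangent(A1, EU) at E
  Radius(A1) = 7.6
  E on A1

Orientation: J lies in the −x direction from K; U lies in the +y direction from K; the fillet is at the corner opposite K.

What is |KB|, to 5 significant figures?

52.280

K is at the origin; K and J share the same y with |KJ| = 57.8 and J on the −x side, so J = (-57.800, 0.0000). KU is vertical with |KU| = 22.2 and U on the +y side, so U = (0.0000, 22.200). The virtual corner opposite K is at (-57.800, 22.200). The tangent condition forces BD to be normal to JD and since A1 is tangent to EU there, BE ⟂ EU, with radius 7.6, so the center B sits 7.6 in from both sides at B = (-50.200, 14.600). Then |KB| = |B − K| = 52.280.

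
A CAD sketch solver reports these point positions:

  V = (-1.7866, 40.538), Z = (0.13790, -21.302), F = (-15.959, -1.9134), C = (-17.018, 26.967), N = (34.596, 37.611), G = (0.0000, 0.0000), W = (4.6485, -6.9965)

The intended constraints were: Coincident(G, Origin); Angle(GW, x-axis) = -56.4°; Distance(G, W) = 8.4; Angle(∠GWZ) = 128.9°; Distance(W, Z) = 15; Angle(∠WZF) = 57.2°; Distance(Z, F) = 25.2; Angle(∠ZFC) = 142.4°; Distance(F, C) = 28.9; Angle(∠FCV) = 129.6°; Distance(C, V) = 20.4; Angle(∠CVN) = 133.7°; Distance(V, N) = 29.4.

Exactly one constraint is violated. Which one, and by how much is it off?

Distance(V, N) = 29.4 — off by 7.10.

G = (0.00, 0.00) ✓; GW at -56.40° ✓; |GW| = 8.400 ✓; ∠GWZ = 128.9° ✓; |WZ| = 15.00 ✓; ∠WZF = 57.20° ✓; |ZF| = 25.20 ✓; ∠ZFC = 142.4° ✓; |FC| = 28.90 ✓; ∠FCV = 129.6° ✓; |CV| = 20.40 ✓; ∠CVN = 133.7° ✓; |VN| = 36.50 ✗.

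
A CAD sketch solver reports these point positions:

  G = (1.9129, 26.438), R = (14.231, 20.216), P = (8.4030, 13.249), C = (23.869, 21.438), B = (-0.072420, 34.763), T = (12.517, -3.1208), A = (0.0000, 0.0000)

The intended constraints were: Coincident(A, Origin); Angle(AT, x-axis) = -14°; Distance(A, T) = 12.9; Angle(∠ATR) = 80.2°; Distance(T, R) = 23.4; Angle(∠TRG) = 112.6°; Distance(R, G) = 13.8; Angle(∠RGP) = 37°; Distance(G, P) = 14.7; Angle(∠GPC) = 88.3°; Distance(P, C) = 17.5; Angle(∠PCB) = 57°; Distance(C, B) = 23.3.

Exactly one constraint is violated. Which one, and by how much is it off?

Distance(C, B) = 23.3 — off by 4.10.

A = (0.00, 0.00) ✓; AT at -14.00° ✓; |AT| = 12.90 ✓; ∠ATR = 80.20° ✓; |TR| = 23.40 ✓; ∠TRG = 112.6° ✓; |RG| = 13.80 ✓; ∠RGP = 37.00° ✓; |GP| = 14.70 ✓; ∠GPC = 88.30° ✓; |PC| = 17.50 ✓; ∠PCB = 57.00° ✓; |CB| = 27.40 ✗.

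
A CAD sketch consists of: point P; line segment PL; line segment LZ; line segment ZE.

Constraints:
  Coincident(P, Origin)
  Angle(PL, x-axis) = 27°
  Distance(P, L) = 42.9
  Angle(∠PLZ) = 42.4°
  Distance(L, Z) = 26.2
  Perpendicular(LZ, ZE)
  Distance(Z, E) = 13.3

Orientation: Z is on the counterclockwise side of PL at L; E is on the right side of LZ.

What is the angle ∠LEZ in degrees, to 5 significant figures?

63.086°

P is at the origin; PL runs at 27.0° with length 42.9, so L = 42.9·(cos 27.0°, sin 27.0°) = (38.224, 19.476). ∠PLZ = 42.4°, so LZ runs at 27.0° + (180° − 42.4°) = 164.60° from the x-axis; with |LZ| = 26.2, Z = L + 26.2·(cos 164.60°, sin 164.60°) = (12.965, 26.434). The perpendicularity gives ZE at right angles to LZ; with |ZE| = 13.3 on the right of LZ, E = Z + 13.3·(0.26556, 0.96410) = (16.497, 39.256). Then cos ∠LEZ = EL·EZ / (|EL||EZ|), giving 63.086°.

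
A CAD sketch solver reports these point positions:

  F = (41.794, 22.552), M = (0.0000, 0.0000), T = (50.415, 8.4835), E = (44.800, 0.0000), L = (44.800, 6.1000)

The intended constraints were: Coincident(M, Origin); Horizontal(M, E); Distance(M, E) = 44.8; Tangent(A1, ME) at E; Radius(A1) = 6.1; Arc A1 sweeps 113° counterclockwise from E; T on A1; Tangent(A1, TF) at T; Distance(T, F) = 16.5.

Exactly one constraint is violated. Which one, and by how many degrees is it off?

Tangent(A1, TF) at T — off by 8.50°.

M = (0.00, 0.00) ✓; M.y = 0.00, E.y = 0.00 ✓; |ME| = 44.80 ✓; ∠(LE, EM) = 90.00° ✓; |LE| = 6.100 ✓; bearing(L→T) − bearing(L→E) = 113.0° ✓; |LT| = 6.100 ✓; ∠(LT, TF) = 81.50° ✗; |TF| = 16.50 ✓.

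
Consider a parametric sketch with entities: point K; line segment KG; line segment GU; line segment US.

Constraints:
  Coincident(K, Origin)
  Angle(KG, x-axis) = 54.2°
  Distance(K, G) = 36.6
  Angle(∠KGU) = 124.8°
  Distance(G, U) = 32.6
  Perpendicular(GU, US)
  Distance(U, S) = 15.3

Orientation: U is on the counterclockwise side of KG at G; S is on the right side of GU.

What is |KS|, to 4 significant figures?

70.13

K is at the origin; KG runs at 54.2° with length 36.6, so G = 36.6·(cos 54.2°, sin 54.2°) = (21.41, 29.68). ∠KGU = 124.8°, so GU runs at 54.2° + (180° − 124.8°) = 109.4° from the x-axis; with |GU| = 32.6, U = G + 32.6·(cos 109.4°, sin 109.4°) = (10.58, 60.43). The perpendicularity gives US at right angles to GU; with |US| = 15.3 on the right of GU, S = U + 15.3·(0.9432, 0.3322) = (25.01, 65.52). Then |KS| = |S − K| = 70.13.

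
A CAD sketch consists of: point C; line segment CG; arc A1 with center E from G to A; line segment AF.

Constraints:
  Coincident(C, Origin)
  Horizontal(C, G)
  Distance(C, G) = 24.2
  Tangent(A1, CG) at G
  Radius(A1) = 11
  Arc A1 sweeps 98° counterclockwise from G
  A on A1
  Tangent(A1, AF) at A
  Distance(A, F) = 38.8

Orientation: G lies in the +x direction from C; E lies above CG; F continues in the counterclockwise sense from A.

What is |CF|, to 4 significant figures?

58.97

C is at the origin; C and G share the same y with |CG| = 24.2 and G on the +x side, so G = (24.20, 0.000). A1 meets CG tangentially, so EG is at right angles to CG, so E = G + (0, 11) = (24.20, 11.00). On A1, G sits at bearing -90° from E; a 98° counterclockwise sweep puts A at bearing 8°, so A = E + 11.0·(cos 8°, sin 8°) = (35.09, 12.53). Since A1 is tangent to AF there, EA ⟂ AF, so AF runs along (−sin 8°, cos 8°); with |AF| = 38.8, F = (29.69, 50.95). Then |CF| = |F − C| = 58.97.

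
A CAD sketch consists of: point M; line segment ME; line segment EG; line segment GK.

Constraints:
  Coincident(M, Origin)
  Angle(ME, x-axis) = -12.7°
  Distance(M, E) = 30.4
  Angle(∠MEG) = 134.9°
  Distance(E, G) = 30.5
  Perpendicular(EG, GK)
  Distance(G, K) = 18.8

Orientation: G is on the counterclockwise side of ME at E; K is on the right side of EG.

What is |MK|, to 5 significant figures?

65.776

∠MEG = 134.9°, so EG runs at -12.7° + (180° − 134.9°) = 32.400° from the x-axis; with |EG| = 30.5, G = E + 30.5·(cos 32.400°, sin 32.400°) = (55.408, 9.6594). EG is perpendicular to GK; with |GK| = 18.8 on the right of EG, K = G + 18.8·(0.53583, -0.84433) = (65.482, -6.2140). Then |MK| = |K − M| = 65.776.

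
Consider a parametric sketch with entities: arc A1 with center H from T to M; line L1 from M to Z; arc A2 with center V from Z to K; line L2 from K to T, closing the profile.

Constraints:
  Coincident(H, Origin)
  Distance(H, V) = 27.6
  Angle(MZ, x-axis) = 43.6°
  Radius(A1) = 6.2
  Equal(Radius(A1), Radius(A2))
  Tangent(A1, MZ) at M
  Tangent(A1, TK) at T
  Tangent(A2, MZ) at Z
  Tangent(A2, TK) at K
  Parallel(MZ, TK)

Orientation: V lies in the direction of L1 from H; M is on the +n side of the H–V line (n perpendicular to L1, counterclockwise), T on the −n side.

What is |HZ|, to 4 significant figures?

28.29

The slot axis is L1's direction at 43.6°, so u = (cos 43.6°, sin 43.6°) = (0.7242, 0.6896) and n = (−sin 43.6°, cos 43.6°) = (-0.6896, 0.7242). H is at the origin and V lies 27.6 along u from H, so V = 27.6·u = (19.99, 19.03). Tangency of A1 to both parallel lines with radius 6.2 puts M and T at H ± 6.2·n: M = (-4.276, 4.490), T = (4.276, -4.490). Equal radii place Z and K the same way about V: Z = V + 6.2·n = (15.71, 23.52), K = V − 6.2·n = (24.26, 14.54). Then |HZ| = |Z − H| = 28.29.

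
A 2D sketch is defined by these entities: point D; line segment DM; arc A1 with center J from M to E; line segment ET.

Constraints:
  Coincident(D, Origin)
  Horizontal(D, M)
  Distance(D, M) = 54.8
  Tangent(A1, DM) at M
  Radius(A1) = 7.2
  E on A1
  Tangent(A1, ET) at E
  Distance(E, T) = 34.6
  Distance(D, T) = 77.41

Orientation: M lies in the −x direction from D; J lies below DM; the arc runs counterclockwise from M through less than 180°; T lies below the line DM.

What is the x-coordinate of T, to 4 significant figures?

-65.79

D is at the origin; DM is horizontal with |DM| = 54.8 and M on the −x side, so M = (-54.80, 0.000). Tangency of A1 to DM means the radius JM is perpendicular to DM, so J = M + (0, -7.2) = (-54.80, -7.200). Since JE ⟂ ET (tangency), |JT| = √(7.2² + 34.6²) = 35.34 regardless of where E sits on A1. So T lies on both circle(D, 77.41) and circle(J, 35.34); the below-DM intersection is T = (-65.79, -40.79). E is the foot of the tangent from T: E = (-61.96, -6.402).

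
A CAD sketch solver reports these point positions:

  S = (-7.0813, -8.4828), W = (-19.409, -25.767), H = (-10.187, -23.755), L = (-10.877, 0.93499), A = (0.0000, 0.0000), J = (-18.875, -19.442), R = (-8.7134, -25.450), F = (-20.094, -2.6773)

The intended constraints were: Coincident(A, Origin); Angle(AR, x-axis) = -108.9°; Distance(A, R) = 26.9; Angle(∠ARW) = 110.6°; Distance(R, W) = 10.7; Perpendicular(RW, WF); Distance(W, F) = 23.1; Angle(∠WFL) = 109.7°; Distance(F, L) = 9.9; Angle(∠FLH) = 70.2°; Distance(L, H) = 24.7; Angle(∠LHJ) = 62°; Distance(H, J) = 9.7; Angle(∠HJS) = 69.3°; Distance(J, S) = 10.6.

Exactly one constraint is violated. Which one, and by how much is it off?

Distance(J, S) = 10.6 — off by 5.50.

A = (0.00, 0.00) ✓; AR at -108.9° ✓; |AR| = 26.90 ✓; ∠ARW = 110.6° ✓; |RW| = 10.70 ✓; ∠(RW, WF) = 90.00° ✓; |WF| = 23.10 ✓; ∠WFL = 109.7° ✓; |FL| = 9.900 ✓; ∠FLH = 70.20° ✓; |LH| = 24.70 ✓; ∠LHJ = 62.00° ✓; |HJ| = 9.700 ✓; ∠HJS = 69.30° ✓; |JS| = 16.10 ✗.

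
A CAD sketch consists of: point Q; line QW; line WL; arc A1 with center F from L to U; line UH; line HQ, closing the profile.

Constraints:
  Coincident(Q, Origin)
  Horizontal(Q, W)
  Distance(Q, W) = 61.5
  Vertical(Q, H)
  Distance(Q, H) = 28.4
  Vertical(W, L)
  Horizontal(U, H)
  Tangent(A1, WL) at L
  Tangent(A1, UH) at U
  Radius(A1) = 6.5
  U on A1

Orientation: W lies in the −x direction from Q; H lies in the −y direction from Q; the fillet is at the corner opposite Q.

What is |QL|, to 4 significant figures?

65.28

Q is at the origin; Q and W share the same y with |QW| = 61.5 and W on the −x side, so W = (-61.50, 0.000). Q and H share the same x with |QH| = 28.4 and H on the −y side, so H = (0.000, -28.40). The virtual corner opposite Q is at (-61.50, -28.40). The tangent condition forces FL to be normal to WL and A1 meets UH tangentially, so FU is at right angles to UH, with radius 6.5, so the center F sits 6.5 in from both sides at F = (-55.00, -21.90). That places the tangent points at L = (-61.50, -21.90) on WL and U = (-55.00, -28.40) on UH. Then |QL| = |L − Q| = 65.28.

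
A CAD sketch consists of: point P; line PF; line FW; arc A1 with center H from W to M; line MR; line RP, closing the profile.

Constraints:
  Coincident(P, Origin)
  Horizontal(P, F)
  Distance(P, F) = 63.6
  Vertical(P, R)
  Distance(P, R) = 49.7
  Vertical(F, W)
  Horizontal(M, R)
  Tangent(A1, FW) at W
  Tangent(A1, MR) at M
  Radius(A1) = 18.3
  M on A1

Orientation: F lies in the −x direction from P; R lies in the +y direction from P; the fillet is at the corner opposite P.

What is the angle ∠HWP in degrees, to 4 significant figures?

26.28°

P is at the origin; PF is horizontal with |PF| = 63.6 and F on the −x side, so F = (-63.60, 0.000). PR is vertical with |PR| = 49.7 and R on the +y side, so R = (0.000, 49.70). The virtual corner opposite P is at (-63.60, 49.70). The tangent condition forces HW to be normal to FW and since A1 is tangent to MR there, HM ⟂ MR, with radius 18.3, so the center H sits 18.3 in from both sides at H = (-45.30, 31.40). That places the tangent points at W = (-63.60, 31.40) on FW and M = (-45.30, 49.70) on MR. Then cos ∠HWP = WH·WP / (|WH||WP|), giving 26.28°.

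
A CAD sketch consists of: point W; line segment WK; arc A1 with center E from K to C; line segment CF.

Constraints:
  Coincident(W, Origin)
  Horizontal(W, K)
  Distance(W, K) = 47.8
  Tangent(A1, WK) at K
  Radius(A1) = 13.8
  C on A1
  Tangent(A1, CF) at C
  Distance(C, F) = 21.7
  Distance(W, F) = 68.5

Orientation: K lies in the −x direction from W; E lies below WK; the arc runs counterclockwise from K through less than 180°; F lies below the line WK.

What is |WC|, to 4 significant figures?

63.51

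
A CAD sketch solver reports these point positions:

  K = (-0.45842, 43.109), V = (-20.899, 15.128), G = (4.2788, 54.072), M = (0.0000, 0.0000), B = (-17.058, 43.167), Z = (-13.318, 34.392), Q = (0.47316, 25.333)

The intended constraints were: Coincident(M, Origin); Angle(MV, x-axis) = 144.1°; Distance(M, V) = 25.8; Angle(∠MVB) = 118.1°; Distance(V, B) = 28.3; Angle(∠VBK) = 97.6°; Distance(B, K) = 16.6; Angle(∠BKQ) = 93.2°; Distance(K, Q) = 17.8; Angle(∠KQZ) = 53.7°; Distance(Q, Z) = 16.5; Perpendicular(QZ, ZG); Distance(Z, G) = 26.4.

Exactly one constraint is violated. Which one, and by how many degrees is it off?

Perpendicular(QZ, ZG) — off by 8.50°.

M = (0.00, 0.00) ✓; MV at 144.1° ✓; |MV| = 25.80 ✓; ∠MVB = 118.1° ✓; |VB| = 28.30 ✓; ∠VBK = 97.60° ✓; |BK| = 16.60 ✓; ∠BKQ = 93.20° ✓; |KQ| = 17.80 ✓; ∠KQZ = 53.70° ✓; |QZ| = 16.50 ✓; ∠(QZ, ZG) = 98.50° ✗; |ZG| = 26.40 ✓.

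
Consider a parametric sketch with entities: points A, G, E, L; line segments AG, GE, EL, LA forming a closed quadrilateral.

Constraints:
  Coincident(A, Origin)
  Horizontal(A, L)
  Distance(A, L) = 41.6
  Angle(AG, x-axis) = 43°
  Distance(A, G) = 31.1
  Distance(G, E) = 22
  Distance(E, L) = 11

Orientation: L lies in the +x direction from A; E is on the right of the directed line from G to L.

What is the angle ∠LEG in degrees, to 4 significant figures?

114.5°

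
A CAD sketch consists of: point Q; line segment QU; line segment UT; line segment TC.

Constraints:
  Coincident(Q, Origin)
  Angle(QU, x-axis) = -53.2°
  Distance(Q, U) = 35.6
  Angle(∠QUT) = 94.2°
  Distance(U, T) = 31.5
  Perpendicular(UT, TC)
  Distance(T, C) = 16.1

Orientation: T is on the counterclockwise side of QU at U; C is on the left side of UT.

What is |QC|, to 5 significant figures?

39.241

∠QUT = 94.2°, so UT runs at -53.2° + (180° − 94.2°) = 32.600° from the x-axis; with |UT| = 31.5, T = U + 31.5·(cos 32.600°, sin 32.600°) = (47.862, -11.535). The perpendicularity gives TC at right angles to UT; with |TC| = 16.1 on the left of UT, C = T + 16.1·(-0.53877, 0.84245) = (39.188, 2.0287). Then |QC| = |C − Q| = 39.241.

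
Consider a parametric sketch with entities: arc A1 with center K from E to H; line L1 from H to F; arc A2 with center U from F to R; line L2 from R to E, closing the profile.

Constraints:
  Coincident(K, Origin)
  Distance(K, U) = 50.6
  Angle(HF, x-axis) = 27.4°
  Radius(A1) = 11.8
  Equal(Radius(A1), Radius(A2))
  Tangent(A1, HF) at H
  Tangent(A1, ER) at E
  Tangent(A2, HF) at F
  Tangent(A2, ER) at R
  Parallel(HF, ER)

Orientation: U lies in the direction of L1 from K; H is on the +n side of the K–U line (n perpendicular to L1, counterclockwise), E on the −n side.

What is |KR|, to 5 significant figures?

51.958

The slot axis is L1's direction at 27.4°, so u = (cos 27.4°, sin 27.4°) = (0.88782, 0.46020) and n = (−sin 27.4°, cos 27.4°) = (-0.46020, 0.88782). K is at the origin and U lies 50.6 along u from K, so U = 50.6·u = (44.923, 23.286). Tangency of A1 to both parallel lines with radius 11.8 puts H and E at K ± 11.8·n: H = (-5.4304, 10.476), E = (5.4304, -10.476). Equal radii place F and R the same way about U: F = U + 11.8·n = (39.493, 33.762), R = U − 11.8·n = (50.354, 12.810). Then |KR| = |R − K| = 51.958.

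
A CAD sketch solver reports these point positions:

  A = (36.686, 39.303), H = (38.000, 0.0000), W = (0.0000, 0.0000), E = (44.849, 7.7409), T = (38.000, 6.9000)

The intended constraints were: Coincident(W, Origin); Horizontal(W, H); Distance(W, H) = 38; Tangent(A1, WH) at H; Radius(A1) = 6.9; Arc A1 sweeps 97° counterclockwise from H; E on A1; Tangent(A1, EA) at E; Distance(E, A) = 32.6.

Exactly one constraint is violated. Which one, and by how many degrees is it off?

Tangent(A1, EA) at E — off by 7.50°.

W = (0.00, 0.00) ✓; W.y = 0.00, H.y = 0.00 ✓; |WH| = 38.00 ✓; ∠(TH, HW) = 90.00° ✓; |TH| = 6.900 ✓; bearing(T→E) − bearing(T→H) = 97.00° ✓; |TE| = 6.900 ✓; ∠(TE, EA) = 82.50° ✗; |EA| = 32.60 ✓.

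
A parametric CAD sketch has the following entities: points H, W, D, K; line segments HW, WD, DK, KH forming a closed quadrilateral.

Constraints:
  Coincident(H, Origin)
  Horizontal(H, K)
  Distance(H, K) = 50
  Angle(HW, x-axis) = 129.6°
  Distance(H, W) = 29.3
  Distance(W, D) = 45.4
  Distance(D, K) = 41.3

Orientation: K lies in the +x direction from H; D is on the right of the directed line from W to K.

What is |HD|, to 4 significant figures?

16.10

Checks: |HK| = 50.00 ✓; |HW| = 29.30 ✓; |WD| = 45.40 ✓; |DK| = 41.30 ✓.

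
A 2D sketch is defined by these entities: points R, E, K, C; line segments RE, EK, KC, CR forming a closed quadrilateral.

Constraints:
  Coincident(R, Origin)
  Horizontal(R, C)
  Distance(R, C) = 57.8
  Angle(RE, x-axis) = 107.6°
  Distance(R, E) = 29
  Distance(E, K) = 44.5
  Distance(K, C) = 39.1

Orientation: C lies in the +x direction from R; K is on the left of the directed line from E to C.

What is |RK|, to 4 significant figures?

47.88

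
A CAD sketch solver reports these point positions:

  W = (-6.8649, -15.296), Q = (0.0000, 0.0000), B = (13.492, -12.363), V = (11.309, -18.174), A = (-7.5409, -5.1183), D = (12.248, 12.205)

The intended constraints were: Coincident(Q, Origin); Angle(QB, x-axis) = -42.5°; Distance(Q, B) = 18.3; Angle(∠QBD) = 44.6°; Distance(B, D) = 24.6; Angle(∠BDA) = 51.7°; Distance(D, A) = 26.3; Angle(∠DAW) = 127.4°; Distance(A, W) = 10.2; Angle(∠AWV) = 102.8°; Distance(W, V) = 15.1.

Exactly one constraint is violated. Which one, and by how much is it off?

Distance(W, V) = 15.1 — off by 3.30.

Q = (0.00, 0.00) ✓; QB at -42.50° ✓; |QB| = 18.30 ✓; ∠QBD = 44.60° ✓; |BD| = 24.60 ✓; ∠BDA = 51.70° ✓; |DA| = 26.30 ✓; ∠DAW = 127.4° ✓; |AW| = 10.20 ✓; ∠AWV = 102.8° ✓; |WV| = 18.40 ✗.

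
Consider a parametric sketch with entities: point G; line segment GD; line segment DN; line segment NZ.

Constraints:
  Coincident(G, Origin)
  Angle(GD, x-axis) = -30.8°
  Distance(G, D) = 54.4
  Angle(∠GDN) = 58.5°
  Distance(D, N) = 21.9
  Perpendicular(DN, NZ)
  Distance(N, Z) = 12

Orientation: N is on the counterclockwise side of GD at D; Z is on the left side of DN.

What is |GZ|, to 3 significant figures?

35.0

G is at the origin; GD runs at -30.8° with length 54.4, so D = 54.4·(cos -30.8°, sin -30.8°) = (46.7, -27.9). ∠GDN = 58.5°, so DN runs at -30.8° + (180° − 58.5°) = 90.7° from the x-axis; with |DN| = 21.9, N = D + 21.9·(cos 90.7°, sin 90.7°) = (46.5, -5.96). DN is perpendicular to NZ; with |NZ| = 12.0 on the left of DN, Z = N + 12.0·(-1.00, -0.0122) = (34.5, -6.10). Then |GZ| = |Z − G| = 35.0.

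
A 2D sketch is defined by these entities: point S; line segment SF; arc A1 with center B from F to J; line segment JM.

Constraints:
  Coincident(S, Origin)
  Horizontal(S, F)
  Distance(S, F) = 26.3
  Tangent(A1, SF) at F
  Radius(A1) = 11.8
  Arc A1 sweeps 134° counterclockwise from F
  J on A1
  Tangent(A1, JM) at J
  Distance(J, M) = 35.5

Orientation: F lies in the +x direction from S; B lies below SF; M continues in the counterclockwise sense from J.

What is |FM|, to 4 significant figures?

48.32

S is at the origin; S and F share the same y with |SF| = 26.3 and F on the +x side, so F = (26.30, 0.000). A1 meets SF tangentially, so BF is at right angles to SF, so B = F + (0, -11.8) = (26.30, -11.80). On A1, F sits at bearing 90° from B; a 134° counterclockwise sweep puts J at bearing 224°, so J = B + 11.8·(cos 224°, sin 224°) = (17.81, -20.00). Since A1 is tangent to JM there, BJ ⟂ JM, so JM runs along (−sin 224°, cos 224°); with |JM| = 35.5, M = (42.47, -45.53). Then |FM| = |M − F| = 48.32.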